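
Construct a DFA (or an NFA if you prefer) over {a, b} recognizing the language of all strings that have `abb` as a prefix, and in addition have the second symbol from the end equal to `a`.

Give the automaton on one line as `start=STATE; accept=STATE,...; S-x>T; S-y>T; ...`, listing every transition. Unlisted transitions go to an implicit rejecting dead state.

start=S0; accept=S6,S7; S0-a>S1; S0-b>S2; S1-a>S2; S1-b>S3; S2-a>S2; S2-b>S2; S3-a>S2; S3-b>S4; S4-a>S5; S4-b>S4; S5-a>S6; S5-b>S7; S6-a>S6; S6-b>S7; S7-a>S5; S7-b>S4

Handle the two conditions separately and then intersect. The first has 5 states tracking whether the input so far still matches the prefix `abb`; the second has 7 states tracking the last 2 symbols read. A product state is a pair (one from each), accepting exactly when both do. After merging equivalent states the machine shrinks.
8 states suffice.
        a   b  
>  S0   S1  S2 
   S1   S2  S3 
   S2   S2  S2 
   S3   S2  S4 
   S4   S5  S4 
   S5   S6  S7 
 * S6   S6  S7 
 * S7   S5  S4 
(> = start, * = accepting)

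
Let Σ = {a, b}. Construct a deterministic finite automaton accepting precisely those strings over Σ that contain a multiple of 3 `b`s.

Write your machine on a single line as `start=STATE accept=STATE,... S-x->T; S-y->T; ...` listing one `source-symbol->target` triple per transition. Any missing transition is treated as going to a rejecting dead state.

start=s0; accept=s0; s0-a->s0; s0-b->s1; s1-a->s1; s1-b->s2; s2-a->s2; s2-b->s0

The only thing that matters is how many `b`s have appeared, reduced mod 3. Use one state per residue: s0 for 0, …, s2 for 2. Reading `b` moves to the next residue; anything else stays put. s0 is accepting.
A 3-state machine:
        a   b  
>* s0   s0  s1 
   s1   s1  s2 
   s2   s2  s0 
(> = start, * = accepting)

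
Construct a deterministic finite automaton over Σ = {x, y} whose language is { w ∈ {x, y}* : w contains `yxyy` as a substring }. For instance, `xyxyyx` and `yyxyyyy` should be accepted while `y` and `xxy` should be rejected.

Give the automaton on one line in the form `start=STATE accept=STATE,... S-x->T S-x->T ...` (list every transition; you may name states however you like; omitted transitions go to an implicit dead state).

Track how much of `yxyy` has been matched so far: state s0 is no progress, s4 is the absorbing accept state reached once `yxyy` has occurred. Intermediate states record partial matches; on a mismatch, fall back to the longest reusable overlap.
With 5 states:
        x   y  
>  s0   s0  s1 
   s1   s2  s1 
   s2   s0  s3 
   s3   s2  s4 
 * s4   s4  s4 
(> = start, * = accepting)

start=s0 accept=s4 s0-x->s0 s0-y->s1 s1-x->s2 s1-y->s1 s2-x->s0 s2-y->s3 s3-x->s2 s3-y->s4 s4-x->s4 s4-y->s4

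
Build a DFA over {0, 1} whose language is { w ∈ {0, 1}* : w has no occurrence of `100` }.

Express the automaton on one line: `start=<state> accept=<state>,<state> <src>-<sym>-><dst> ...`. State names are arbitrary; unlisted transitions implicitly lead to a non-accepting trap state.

start=S0 accept=S0,S1,S2 S0-0->S0 S0-1->S1 S1-0->S2 S1-1->S1 S2-0->S3 S2-1->S1 S3-0->S3 S3-1->S3

Track partial matches of the forbidden pattern `100`. State S3 is a dead state reached once `100` has occurred; every other state accepts. S0 means no part of `100` is currently matched.
4 states suffice.
        0   1  
>* S0   S0  S1 
 * S1   S2  S1 
 * S2   S3  S1 
   S3   S3  S3 
(> = start, * = accepting)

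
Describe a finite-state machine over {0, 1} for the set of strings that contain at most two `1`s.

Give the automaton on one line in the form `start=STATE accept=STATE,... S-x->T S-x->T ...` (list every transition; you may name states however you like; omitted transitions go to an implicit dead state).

Count `1`s, saturating at 3: states A through C mean 0 through 2 `1`s seen; D means more than 2. Each `1` increments (capped at D); other symbols loop. Accept from {A, B, C}.
A 4-state machine:
       0  1 
>* A   A  B 
 * B   B  C 
 * C   C  D 
   D   D  D 
(> = start, * = accepting)

start=A accept=A,B,C A-0->A A-1->B B-0->B B-1->C C-0->C C-1->D D-0->D D-1->D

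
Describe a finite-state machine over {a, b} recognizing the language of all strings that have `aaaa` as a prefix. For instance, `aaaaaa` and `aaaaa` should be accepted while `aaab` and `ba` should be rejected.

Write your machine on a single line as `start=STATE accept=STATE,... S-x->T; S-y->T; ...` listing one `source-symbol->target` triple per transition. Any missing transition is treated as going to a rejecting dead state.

Check the first 4 symbols one by one: q0 through q3 record how many have matched `aaaa` so far; any wrong symbol goes to the dead state q5. After all 4 match we enter the accepting sink q4.
        a   b  
>  q0   q1  q5 
   q1   q2  q5 
   q2   q3  q5 
   q3   q4  q5 
 * q4   q4  q4 
   q5   q5  q5 
(> = start, * = accepting)

start=q0; accept=q4; q0-a->q1; q0-b->q5; q1-a->q2; q1-b->q5; q2-a->q3; q2-b->q5; q3-a->q4; q3-b->q5; q4-a->q4; q4-b->q4; q5-a->q5; q5-b->q5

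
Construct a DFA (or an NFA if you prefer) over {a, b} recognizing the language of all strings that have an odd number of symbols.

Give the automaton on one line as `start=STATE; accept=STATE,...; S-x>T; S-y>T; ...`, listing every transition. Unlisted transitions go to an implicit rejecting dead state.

start=S0; accept=S1; S0-a>S1; S0-b>S1; S1-a>S0; S1-b>S0

Count input length modulo 2: every symbol advances one step around the cycle S0 → S1 → S0. Accept at S1.
2 states suffice.
        a   b  
>  S0   S1  S1 
 * S1   S0  S0 
(> = start, * = accepting)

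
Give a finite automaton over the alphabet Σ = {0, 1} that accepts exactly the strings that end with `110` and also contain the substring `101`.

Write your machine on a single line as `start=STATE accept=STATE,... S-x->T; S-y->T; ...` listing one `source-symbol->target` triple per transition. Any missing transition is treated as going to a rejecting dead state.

Run two small machines in parallel and take their product. One (4 states) tracks how much of the suffix `110` has currently been matched; the other (4 states) tracks whether and how much of `101` has been seen. Each combined state is a pair, one component from each; accept when both components accept. Equivalent product states are then merged.
7 states suffice.
        0   1  
>  s0   s0  s1 
   s1   s2  s1 
   s2   s0  s3 
   s3   s4  s5 
   s4   s4  s3 
   s5   s6  s5 
 * s6   s4  s3 
(> = start, * = accepting)

start=s0; accept=s6; s0-0->s0; s0-1->s1; s1-0->s2; s1-1->s1; s2-0->s0; s2-1->s3; s3-0->s4; s3-1->s5; s4-0->s4; s4-1->s3; s5-0->s6; s5-1->s5; s6-0->s4; s6-1->s3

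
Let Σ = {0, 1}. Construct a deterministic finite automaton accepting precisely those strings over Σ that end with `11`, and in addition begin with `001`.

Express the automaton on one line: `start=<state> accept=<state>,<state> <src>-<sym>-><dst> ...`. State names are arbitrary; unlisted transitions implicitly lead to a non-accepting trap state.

Run two small machines in parallel and take their product. One (3 states) tracks how much of the suffix `11` has currently been matched; the other (5 states) tracks whether the input so far still matches the prefix `001`. Each combined state is a pair, one component from each; accept when both components accept.
        0   1  
>  S0   S1  S2 
   S1   S3  S2 
   S2   S4  S5 
   S3   S4  S6 
   S4   S4  S2 
   S5   S4  S5 
   S6   S7  S8 
   S7   S7  S6 
 * S8   S7  S8 
(> = start, * = accepting)

start=S0 accept=S8 S0-0->S1 S0-1->S2 S1-0->S3 S1-1->S2 S2-0->S4 S2-1->S5 S3-0->S4 S3-1->S6 S4-0->S4 S4-1->S2 S5-0->S4 S5-1->S5 S6-0->S7 S6-1->S8 S7-0->S7 S7-1->S6 S8-0->S7 S8-1->S8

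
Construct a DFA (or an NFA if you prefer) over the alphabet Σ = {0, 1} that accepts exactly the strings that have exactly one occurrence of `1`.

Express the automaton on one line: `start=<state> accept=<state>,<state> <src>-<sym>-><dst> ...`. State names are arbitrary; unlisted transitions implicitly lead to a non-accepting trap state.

start=S0 accept=S1 S0-0->S0 S0-1->S1 S1-0->S1 S1-1->S2 S2-0->S2 S2-1->S2

Count `1`s, saturating at 2: state S0 means no `1` yet, S1 means one `1` seen, S2 means more than one. Each `1` increments (capped at S2); other symbols loop. Accept from {S1}.
A 3-state machine:
        0   1  
>  S0   S0  S1 
 * S1   S1  S2 
   S2   S2  S2 
(> = start, * = accepting)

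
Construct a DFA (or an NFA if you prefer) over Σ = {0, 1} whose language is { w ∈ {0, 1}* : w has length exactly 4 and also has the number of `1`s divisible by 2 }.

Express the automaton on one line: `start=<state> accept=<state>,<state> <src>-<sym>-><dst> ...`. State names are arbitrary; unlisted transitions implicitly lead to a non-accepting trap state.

start=A accept=H A-0->B A-1->C B-0->D B-1->E C-0->E C-1->D D-0->F D-1->G E-0->G E-1->F F-0->H F-1->I G-0->I G-1->H H-0->J H-1->K I-0->K I-1->J J-0->J J-1->K K-0->K K-1->J

Build one automaton per condition and run them in lockstep. One (6 states) tracks the input length, saturating at 5; the other (2 states) tracks the count of `1`s modulo 2. Each combined state is a pair, one component from each; accept when both components accept.
       0  1 
>  A   B  C 
   B   D  E 
   C   E  D 
   D   F  G 
   E   G  F 
   F   H  I 
   G   I  H 
 * H   J  K 
   I   K  J 
   J   J  K 
   K   K  J 
(> = start, * = accepting)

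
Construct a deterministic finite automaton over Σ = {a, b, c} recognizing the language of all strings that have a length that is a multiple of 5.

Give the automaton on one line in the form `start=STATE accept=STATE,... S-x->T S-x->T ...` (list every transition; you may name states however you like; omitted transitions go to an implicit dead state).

start=S0 accept=S0 S0-a->S1 S0-b->S1 S0-c->S1 S1-a->S2 S1-b->S2 S1-c->S2 S2-a->S3 S2-b->S3 S2-c->S3 S3-a->S4 S3-b->S4 S3-c->S4 S4-a->S0 S4-b->S0 S4-c->S0

Count input length modulo 5: every symbol advances one step around the cycle S0 → S1 → S2 → S3 → S4 → S0. Accept at S0.
        a   b   c  
>* S0   S1  S1  S1 
   S1   S2  S2  S2 
   S2   S3  S3  S3 
   S3   S4  S4  S4 
   S4   S0  S0  S0 
(> = start, * = accepting)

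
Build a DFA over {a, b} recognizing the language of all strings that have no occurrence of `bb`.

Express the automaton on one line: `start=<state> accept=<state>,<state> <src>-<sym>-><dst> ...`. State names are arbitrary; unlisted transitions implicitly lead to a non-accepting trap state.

start=q0 accept=q0,q1 q0-a->q0 q0-b->q1 q1-a->q0 q1-b->q2 q2-a->q2 q2-b->q2

This is the complement of 'contains `bb`'. Use the same substring-matching states — q0 through q2 holding how much of `bb` has just been matched — but flip the accepting set: everything except the trap q2 accepts.
        a   b  
>* q0   q0  q1 
 * q1   q0  q2 
   q2   q2  q2 
(> = start, * = accepting)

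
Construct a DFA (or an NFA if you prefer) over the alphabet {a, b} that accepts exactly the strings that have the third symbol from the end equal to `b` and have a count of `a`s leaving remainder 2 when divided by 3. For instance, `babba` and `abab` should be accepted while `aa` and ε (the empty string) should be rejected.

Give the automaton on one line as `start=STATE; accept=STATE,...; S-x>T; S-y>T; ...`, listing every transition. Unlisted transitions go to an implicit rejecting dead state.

Run two small machines in parallel and take their product. One (15 states) tracks the last 3 symbols read; the other (3 states) tracks the count of `a`s modulo 3. Each combined state is a pair, one component from each; accept when both components accept. Equivalent product states are then merged.
          a    b  
>  S0     S1   S2 
   S1     S3   S4 
   S2     S5   S2 
   S3     S0   S6 
   S4     S7   S8 
   S5     S9   S4 
   S6     S0  S10 
   S7     S0  S11 
   S8    S12   S8 
 * S9     S0   S6 
   S10    S0  S13 
 * S11    S0  S10 
 * S12    S0  S11 
 * S13    S0  S13 
(> = start, * = accepting)

start=S0; accept=S9,S11,S12,S13; S0-a>S1; S0-b>S2; S1-a>S3; S1-b>S4; S2-a>S5; S2-b>S2; S3-a>S0; S3-b>S6; S4-a>S7; S4-b>S8; S5-a>S9; S5-b>S4; S6-a>S0; S6-b>S10; S7-a>S0; S7-b>S11; S8-a>S12; S8-b>S8; S9-a>S0; S9-b>S6; S10-a>S0; S10-b>S13; S11-a>S0; S11-b>S10; S12-a>S0; S12-b>S11; S13-a>S0; S13-b>S13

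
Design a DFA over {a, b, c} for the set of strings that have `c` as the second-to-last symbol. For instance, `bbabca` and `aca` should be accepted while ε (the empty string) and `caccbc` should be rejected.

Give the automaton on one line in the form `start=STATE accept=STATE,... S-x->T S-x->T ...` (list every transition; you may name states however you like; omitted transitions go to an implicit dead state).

A DFA must remember the last 2 symbols (since which symbol is second-to-last isn't known until the input ends). Use one state per possible window of the last ≤2 symbols; accept from those whose window starts with `c`.
A 13-state machine:
          a    b    c  
>  s0     s1   s2   s3 
   s1     s4   s5   s6 
   s2     s7   s8   s9 
   s3    s10  s11  s12 
   s4     s4   s5   s6 
   s5     s7   s8   s9 
   s6    s10  s11  s12 
   s7     s4   s5   s6 
   s8     s7   s8   s9 
   s9    s10  s11  s12 
 * s10    s4   s5   s6 
 * s11    s7   s8   s9 
 * s12   s10  s11  s12 
(> = start, * = accepting)

start=s0 accept=s10,s11,s12 s0-a->s1 s0-b->s2 s0-c->s3 s1-a->s4 s1-b->s5 s1-c->s6 s2-a->s7 s2-b->s8 s2-c->s9 s3-a->s10 s3-b->s11 s3-c->s12 s4-a->s4 s4-b->s5 s4-c->s6 s5-a->s7 s5-b->s8 s5-c->s9 s6-a->s10 s6-b->s11 s6-c->s12 s7-a->s4 s7-b->s5 s7-c->s6 s8-a->s7 s8-b->s8 s8-c->s9 s9-a->s10 s9-b->s11 s9-c->s12 s10-a->s4 s10-b->s5 s10-c->s6 s11-a->s7 s11-b->s8 s11-c->s9 s12-a->s10 s12-b->s11 s12-c->s12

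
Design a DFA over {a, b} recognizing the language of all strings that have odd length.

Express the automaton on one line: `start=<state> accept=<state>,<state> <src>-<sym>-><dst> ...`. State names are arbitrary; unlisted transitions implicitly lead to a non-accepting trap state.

start=s0 accept=s1 s0-a->s1 s0-b->s1 s1-a->s0 s1-b->s0

Count input length modulo 2: every symbol advances one step around the cycle s0 → s1 → s0. Accept at s1.
With 2 states:
        a   b  
>  s0   s1  s1 
 * s1   s0  s0 
(> = start, * = accepting)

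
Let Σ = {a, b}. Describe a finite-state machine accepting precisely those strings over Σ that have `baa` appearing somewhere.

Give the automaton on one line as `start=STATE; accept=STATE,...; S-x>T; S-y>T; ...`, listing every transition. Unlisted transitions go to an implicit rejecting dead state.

Track how much of `baa` has been matched so far: state s0 is no progress, s3 is the absorbing accept state reached once `baa` has occurred. Intermediate states record partial matches; on a mismatch, fall back to the longest reusable overlap.
        a   b  
>  s0   s0  s1 
   s1   s2  s1 
   s2   s3  s1 
 * s3   s3  s3 
(> = start, * = accepting)

start=s0; accept=s3; s0-a>s0; s0-b>s1; s1-a>s2; s1-b>s1; s2-a>s3; s2-b>s1; s3-a>s3; s3-b>s3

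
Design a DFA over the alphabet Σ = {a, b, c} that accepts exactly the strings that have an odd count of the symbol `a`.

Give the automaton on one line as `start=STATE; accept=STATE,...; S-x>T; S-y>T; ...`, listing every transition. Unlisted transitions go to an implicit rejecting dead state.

start=S0; accept=S1; S0-a>S1; S0-b>S0; S0-c>S0; S1-a>S0; S1-b>S1; S1-c>S1

Keep the running count of `a`s modulo 2: each `a` advances along the cycle S0 → S1 → S0 while other symbols loop. Accept at S1.
2 states suffice.
        a   b   c  
>  S0   S1  S0  S0 
 * S1   S0  S1  S1 
(> = start, * = accepting)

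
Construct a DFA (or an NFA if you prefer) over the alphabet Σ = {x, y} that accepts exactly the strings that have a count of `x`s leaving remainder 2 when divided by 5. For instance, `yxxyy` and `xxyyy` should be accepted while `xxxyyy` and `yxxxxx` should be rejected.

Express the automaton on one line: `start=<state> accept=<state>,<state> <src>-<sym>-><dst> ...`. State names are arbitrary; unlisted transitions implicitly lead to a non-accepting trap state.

Keep the running count of `x`s modulo 5: each `x` advances along the cycle q0 → q1 → q2 → q3 → q4 → q0 while other symbols loop. Accept at q2.
A 5-state machine:
        x   y  
>  q0   q1  q0 
   q1   q2  q1 
 * q2   q3  q2 
   q3   q4  q3 
   q4   q0  q4 
(> = start, * = accepting)

start=q0 accept=q2 q0-x->q1 q0-y->q0 q1-x->q2 q1-y->q1 q2-x->q3 q2-y->q2 q3-x->q4 q3-y->q3 q4-x->q0 q4-y->q4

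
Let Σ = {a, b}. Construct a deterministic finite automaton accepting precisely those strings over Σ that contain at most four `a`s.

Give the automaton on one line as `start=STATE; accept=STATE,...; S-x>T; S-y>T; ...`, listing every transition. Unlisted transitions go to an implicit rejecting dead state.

start=s0; accept=s0,s1,s2,s3,s4; s0-a>s1; s0-b>s0; s1-a>s2; s1-b>s1; s2-a>s3; s2-b>s2; s3-a>s4; s3-b>s3; s4-a>s5; s4-b>s4; s5-a>s5; s5-b>s5

Count `a`s, saturating at 5: states s0 through s4 mean 0 through 4 `a`s seen; s5 means more than 4. Each `a` increments (capped at s5); other symbols loop. Accept from {s0, s1, s2, s3, s4}.
6 states suffice.
        a   b  
>* s0   s1  s0 
 * s1   s2  s1 
 * s2   s3  s2 
 * s3   s4  s3 
 * s4   s5  s4 
   s5   s5  s5 
(> = start, * = accepting)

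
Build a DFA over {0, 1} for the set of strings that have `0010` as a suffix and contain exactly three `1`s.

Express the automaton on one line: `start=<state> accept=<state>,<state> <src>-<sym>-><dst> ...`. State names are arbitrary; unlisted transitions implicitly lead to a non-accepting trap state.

Build one automaton per condition and run them in lockstep. One (5 states) tracks how much of the suffix `0010` has currently been matched; the other (5 states) tracks the count of `1`s, saturating at 4. Each combined state is a pair, one component from each; accept when both components accept. After merging equivalent states the machine shrinks.
An 8-state machine:
        0   1  
>  q0   q0  q1 
   q1   q1  q2 
   q2   q3  q4 
   q3   q5  q4 
   q4   q4  q4 
   q5   q5  q6 
   q6   q7  q4 
 * q7   q4  q4 
(> = start, * = accepting)

start=q0 accept=q7 q0-0->q0 q0-1->q1 q1-0->q1 q1-1->q2 q2-0->q3 q2-1->q4 q3-0->q5 q3-1->q4 q4-0->q4 q4-1->q4 q5-0->q5 q5-1->q6 q6-0->q7 q6-1->q4 q7-0->q4 q7-1->q4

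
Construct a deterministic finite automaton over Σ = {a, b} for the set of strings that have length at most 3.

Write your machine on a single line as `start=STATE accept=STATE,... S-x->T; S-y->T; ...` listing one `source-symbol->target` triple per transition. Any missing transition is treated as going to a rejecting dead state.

start=q0; accept=q0,q1,q2,q3; q0-a->q1; q0-b->q1; q1-a->q2; q1-b->q2; q2-a->q3; q2-b->q3; q3-a->q4; q3-b->q4; q4-a->q4; q4-b->q4

Count input length up to 4: every symbol moves from q0 toward q4, which means 'more than 3' and absorbs. Accept from {q0, q1, q2, q3}.
5 states suffice.
        a   b  
>* q0   q1  q1 
 * q1   q2  q2 
 * q2   q3  q3 
 * q3   q4  q4 
   q4   q4  q4 
(> = start, * = accepting)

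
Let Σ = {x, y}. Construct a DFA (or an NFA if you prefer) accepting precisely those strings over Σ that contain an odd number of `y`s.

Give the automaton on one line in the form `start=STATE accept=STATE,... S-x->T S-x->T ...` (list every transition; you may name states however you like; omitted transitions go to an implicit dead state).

start=q0 accept=q1 q0-x->q0 q0-y->q1 q1-x->q1 q1-y->q0

Keep the running count of `y`s modulo 2: each `y` advances along the cycle q0 → q1 → q0 while other symbols loop. Accept at q1.
With 2 states:
        x   y  
>  q0   q0  q1 
 * q1   q1  q0 
(> = start, * = accepting)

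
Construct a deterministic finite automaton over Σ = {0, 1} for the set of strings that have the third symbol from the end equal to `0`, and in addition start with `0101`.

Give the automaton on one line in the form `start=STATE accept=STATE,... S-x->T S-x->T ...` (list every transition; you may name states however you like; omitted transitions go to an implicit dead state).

Build one automaton per condition and run them in lockstep. The first has 15 states tracking the last 3 symbols read; the second has 6 states tracking whether the input so far still matches the prefix `0101`. A product state is a pair (one from each), accepting exactly when both do.
A 24-state machine:
       0  1 
>  A   B  C 
   B   D  E 
   C   F  G 
   D   H  I 
   E   J  K 
   F   L  M 
   G   N  O 
   H   H  I 
   I   P  K 
   J   L  Q 
   K   N  O 
   L   H  I 
   M   P  K 
   N   L  M 
   O   N  O 
   P   L  M 
   Q   R  S 
 * R   T  Q 
 * S   U  V 
   T   W  X 
   U   T  Q 
   V   U  V 
 * W   W  X 
 * X   R  S 
(> = start, * = accepting)

start=A accept=R,S,W,X A-0->B A-1->C B-0->D B-1->E C-0->F C-1->G D-0->H D-1->I E-0->J E-1->K F-0->L F-1->M G-0->N G-1->O H-0->H H-1->I I-0->P I-1->K J-0->L J-1->Q K-0->N K-1->O L-0->H L-1->I M-0->P M-1->K N-0->L N-1->M O-0->N O-1->O P-0->L P-1->M Q-0->R Q-1->S R-0->T R-1->Q S-0->U S-1->V T-0->W T-1->X U-0->T U-1->Q V-0->U V-1->V W-0->W W-1->X X-0->R X-1->S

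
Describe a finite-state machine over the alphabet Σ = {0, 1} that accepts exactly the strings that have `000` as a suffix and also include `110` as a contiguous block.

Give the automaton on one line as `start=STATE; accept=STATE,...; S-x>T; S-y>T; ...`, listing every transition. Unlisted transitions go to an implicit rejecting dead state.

Handle the two conditions separately and then intersect. One (4 states) tracks how much of the suffix `000` has currently been matched; the other (4 states) tracks whether and how much of `110` has been seen. Each combined state is a pair, one component from each; accept when both components accept.
With 10 states:
        0   1  
>  S0   S1  S2 
   S1   S3  S2 
   S2   S1  S4 
   S3   S5  S2 
   S4   S6  S4 
   S5   S5  S2 
   S6   S7  S8 
   S7   S9  S8 
   S8   S6  S8 
 * S9   S9  S8 
(> = start, * = accepting)

start=S0; accept=S9; S0-0>S1; S0-1>S2; S1-0>S3; S1-1>S2; S2-0>S1; S2-1>S4; S3-0>S5; S3-1>S2; S4-0>S6; S4-1>S4; S5-0>S5; S5-1>S2; S6-0>S7; S6-1>S8; S7-0>S9; S7-1>S8; S8-0>S6; S8-1>S8; S9-0>S9; S9-1>S8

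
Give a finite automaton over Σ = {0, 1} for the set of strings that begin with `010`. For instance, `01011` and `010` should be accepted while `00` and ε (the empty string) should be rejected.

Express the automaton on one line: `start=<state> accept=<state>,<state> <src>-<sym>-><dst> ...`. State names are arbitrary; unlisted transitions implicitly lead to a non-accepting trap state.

Walk along `010` while the input agrees: from s0 take `0` to s1, and so on. Any deviation drops to the rejecting sink s4. Once s3 is reached the prefix is confirmed and every continuation is accepted.
        0   1  
>  s0   s1  s4 
   s1   s4  s2 
   s2   s3  s4 
 * s3   s3  s3 
   s4   s4  s4 
(> = start, * = accepting)

start=s0 accept=s3 s0-0->s1 s0-1->s4 s1-0->s4 s1-1->s2 s2-0->s3 s2-1->s4 s3-0->s3 s3-1->s3 s4-0->s4 s4-1->s4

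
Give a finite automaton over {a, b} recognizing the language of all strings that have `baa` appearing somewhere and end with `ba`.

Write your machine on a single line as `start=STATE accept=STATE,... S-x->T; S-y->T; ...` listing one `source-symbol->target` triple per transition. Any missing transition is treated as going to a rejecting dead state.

start=q0; accept=q5; q0-a->q0; q0-b->q1; q1-a->q2; q1-b->q1; q2-a->q3; q2-b->q1; q3-a->q3; q3-b->q4; q4-a->q5; q4-b->q4; q5-a->q3; q5-b->q4

Handle the two conditions separately and then intersect. One (4 states) tracks whether and how much of `baa` has been seen; the other (3 states) tracks how much of the suffix `ba` has currently been matched. Each combined state is a pair, one component from each; accept when both components accept.
6 states suffice.
        a   b  
>  q0   q0  q1 
   q1   q2  q1 
   q2   q3  q1 
   q3   q3  q4 
   q4   q5  q4 
 * q5   q3  q4 
(> = start, * = accepting)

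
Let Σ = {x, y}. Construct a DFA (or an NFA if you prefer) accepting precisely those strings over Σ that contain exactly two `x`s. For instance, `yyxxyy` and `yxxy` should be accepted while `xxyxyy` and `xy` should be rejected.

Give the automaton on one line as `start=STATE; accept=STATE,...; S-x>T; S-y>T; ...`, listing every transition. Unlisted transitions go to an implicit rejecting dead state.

start=q0; accept=q2; q0-x>q1; q0-y>q0; q1-x>q2; q1-y>q1; q2-x>q3; q2-y>q2; q3-x>q3; q3-y>q3

Count `x`s, saturating at 3: states q0 through q2 mean 0 through 2 `x`s seen; q3 means more than 2. Each `x` increments (capped at q3); other symbols loop. Accept from {q2}.
A 4-state machine:
        x   y  
>  q0   q1  q0 
   q1   q2  q1 
 * q2   q3  q2 
   q3   q3  q3 
(> = start, * = accepting)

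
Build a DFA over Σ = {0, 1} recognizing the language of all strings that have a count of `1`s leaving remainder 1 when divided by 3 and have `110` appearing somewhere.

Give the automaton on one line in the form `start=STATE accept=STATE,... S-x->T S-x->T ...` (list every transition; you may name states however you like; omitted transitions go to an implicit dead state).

start=q0 accept=q11 q0-0->q0 q0-1->q1 q1-0->q2 q1-1->q3 q2-0->q2 q2-1->q4 q3-0->q5 q3-1->q6 q4-0->q7 q4-1->q6 q5-0->q5 q5-1->q8 q6-0->q8 q6-1->q9 q7-0->q7 q7-1->q10 q8-0->q8 q8-1->q11 q9-0->q11 q9-1->q3 q10-0->q0 q10-1->q9 q11-0->q11 q11-1->q5

Build one automaton per condition and run them in lockstep. One (3 states) tracks the count of `1`s modulo 3; the other (4 states) tracks whether and how much of `110` has been seen. Each combined state is a pair, one component from each; accept when both components accept.
With 12 states:
          0    1  
>  q0     q0   q1 
   q1     q2   q3 
   q2     q2   q4 
   q3     q5   q6 
   q4     q7   q6 
   q5     q5   q8 
   q6     q8   q9 
   q7     q7  q10 
   q8     q8  q11 
   q9    q11   q3 
   q10    q0   q9 
 * q11   q11   q5 
(> = start, * = accepting)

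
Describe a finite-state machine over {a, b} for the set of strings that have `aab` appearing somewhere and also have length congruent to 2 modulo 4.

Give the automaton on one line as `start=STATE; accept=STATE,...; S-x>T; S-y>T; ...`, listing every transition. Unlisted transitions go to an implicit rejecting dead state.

start=S0; accept=S15; S0-a>S1; S0-b>S2; S1-a>S3; S1-b>S4; S2-a>S5; S2-b>S4; S3-a>S6; S3-b>S7; S4-a>S8; S4-b>S9; S5-a>S6; S5-b>S9; S6-a>S10; S6-b>S11; S7-a>S11; S7-b>S11; S8-a>S10; S8-b>S0; S9-a>S12; S9-b>S0; S10-a>S13; S10-b>S14; S11-a>S14; S11-b>S14; S12-a>S13; S12-b>S2; S13-a>S3; S13-b>S15; S14-a>S15; S14-b>S15; S15-a>S7; S15-b>S7

Run two small machines in parallel and take their product. The first has 4 states tracking whether and how much of `aab` has been seen; the second has 4 states tracking the input length modulo 4. A product state is a pair (one from each), accepting exactly when both do.
          a    b  
>  S0     S1   S2 
   S1     S3   S4 
   S2     S5   S4 
   S3     S6   S7 
   S4     S8   S9 
   S5     S6   S9 
   S6    S10  S11 
   S7    S11  S11 
   S8    S10   S0 
   S9    S12   S0 
   S10   S13  S14 
   S11   S14  S14 
   S12   S13   S2 
   S13    S3  S15 
   S14   S15  S15 
 * S15    S7   S7 
(> = start, * = accepting)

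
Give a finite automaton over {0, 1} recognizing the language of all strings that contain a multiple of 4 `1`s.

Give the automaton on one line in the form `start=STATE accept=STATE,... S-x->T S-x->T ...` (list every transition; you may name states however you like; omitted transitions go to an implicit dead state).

The only thing that matters is how many `1`s have appeared, reduced mod 4. Use one state per residue: S0 for 0, …, S3 for 3. Reading `1` moves to the next residue; anything else stays put. S0 is accepting.
With 4 states:
        0   1  
>* S0   S0  S1 
   S1   S1  S2 
   S2   S2  S3 
   S3   S3  S0 
(> = start, * = accepting)

start=S0 accept=S0 S0-0->S0 S0-1->S1 S1-0->S1 S1-1->S2 S2-0->S2 S2-1->S3 S3-0->S3 S3-1->S0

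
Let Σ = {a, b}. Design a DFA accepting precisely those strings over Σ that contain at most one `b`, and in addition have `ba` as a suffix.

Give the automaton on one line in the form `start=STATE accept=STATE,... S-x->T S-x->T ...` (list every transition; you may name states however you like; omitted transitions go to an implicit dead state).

start=q0 accept=q2 q0-a->q0 q0-b->q1 q1-a->q2 q1-b->q3 q2-a->q4 q2-b->q3 q3-a->q5 q3-b->q3 q4-a->q4 q4-b->q3 q5-a->q6 q5-b->q3 q6-a->q6 q6-b->q3

Build one automaton per condition and run them in lockstep. The first has 3 states tracking the count of `b`s, saturating at 2; the second has 3 states tracking how much of the suffix `ba` has currently been matched. A product state is a pair (one from each), accepting exactly when both do.
With 7 states:
        a   b  
>  q0   q0  q1 
   q1   q2  q3 
 * q2   q4  q3 
   q3   q5  q3 
   q4   q4  q3 
   q5   q6  q3 
   q6   q6  q3 
(> = start, * = accepting)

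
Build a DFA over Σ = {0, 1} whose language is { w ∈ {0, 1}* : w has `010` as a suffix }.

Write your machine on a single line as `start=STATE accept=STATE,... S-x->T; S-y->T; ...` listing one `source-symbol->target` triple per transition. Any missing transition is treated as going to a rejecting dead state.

Remember how much of `010` the current input suffix matches. State s0 means no match yet; s1 means the last symbol is `0`; s2 means the last 2 symbols are `01`; s3 means the last 3 symbols are `010`. Only s3 accepts. On a mismatch, fall back to the longest proper suffix that is still a prefix of `010`.
With 4 states:
        0   1  
>  s0   s1  s0 
   s1   s1  s2 
   s2   s3  s0 
 * s3   s1  s2 
(> = start, * = accepting)

start=s0; accept=s3; s0-0->s1; s0-1->s0; s1-0->s1; s1-1->s2; s2-0->s3; s2-1->s0; s3-0->s1; s3-1->s2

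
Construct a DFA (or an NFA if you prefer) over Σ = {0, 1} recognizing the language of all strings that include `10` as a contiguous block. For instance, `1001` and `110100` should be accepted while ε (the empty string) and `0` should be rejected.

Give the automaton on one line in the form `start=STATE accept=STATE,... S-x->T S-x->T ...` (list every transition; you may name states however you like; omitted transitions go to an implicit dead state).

States q0..q1 record the length of the longest prefix of `10` that matches the current input suffix. Reaching q2 means `10` has been seen, and we stay there forever. Accept from q2.
3 states suffice.
        0   1  
>  q0   q0  q1 
   q1   q2  q1 
 * q2   q2  q2 
(> = start, * = accepting)

start=q0 accept=q2 q0-0->q0 q0-1->q1 q1-0->q2 q1-1->q1 q2-0->q2 q2-1->q2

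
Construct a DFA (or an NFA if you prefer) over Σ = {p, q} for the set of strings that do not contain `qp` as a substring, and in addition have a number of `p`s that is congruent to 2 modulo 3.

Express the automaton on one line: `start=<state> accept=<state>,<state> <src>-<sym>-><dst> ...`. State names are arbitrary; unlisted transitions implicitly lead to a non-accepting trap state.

Build one automaton per condition and run them in lockstep. The first has 3 states tracking partial matches of the forbidden pattern `qp`; the second has 3 states tracking the count of `p`s modulo 3. A product state is a pair (one from each), accepting exactly when both do. Equivalent product states are then merged.
With 5 states:
        p   q  
>  S0   S1  S2 
   S1   S3  S2 
   S2   S2  S2 
 * S3   S0  S4 
 * S4   S2  S4 
(> = start, * = accepting)

start=S0 accept=S3,S4 S0-p->S1 S0-q->S2 S1-p->S3 S1-q->S2 S2-p->S2 S2-q->S2 S3-p->S0 S3-q->S4 S4-p->S2 S4-q->S4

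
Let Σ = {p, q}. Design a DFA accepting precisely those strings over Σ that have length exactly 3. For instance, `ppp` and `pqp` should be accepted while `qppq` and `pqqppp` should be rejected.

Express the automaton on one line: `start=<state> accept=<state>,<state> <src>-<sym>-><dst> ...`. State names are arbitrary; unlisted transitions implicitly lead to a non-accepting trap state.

Count input length up to 4: every symbol moves from S0 toward S4, which means 'more than 3' and absorbs. Accept from {S3}.
A 5-state machine:
        p   q  
>  S0   S1  S1 
   S1   S2  S2 
   S2   S3  S3 
 * S3   S4  S4 
   S4   S4  S4 
(> = start, * = accepting)

start=S0 accept=S3 S0-p->S1 S0-q->S1 S1-p->S2 S1-q->S2 S2-p->S3 S2-q->S3 S3-p->S4 S3-q->S4 S4-p->S4 S4-q->S4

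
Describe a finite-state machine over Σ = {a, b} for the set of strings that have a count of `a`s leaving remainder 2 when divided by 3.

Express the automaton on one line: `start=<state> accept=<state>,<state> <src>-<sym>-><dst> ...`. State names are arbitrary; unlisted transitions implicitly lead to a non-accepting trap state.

Keep the running count of `a`s modulo 3: each `a` advances along the cycle S0 → S1 → S2 → S0 while other symbols loop. Accept at S2.
        a   b  
>  S0   S1  S0 
   S1   S2  S1 
 * S2   S0  S2 
(> = start, * = accepting)

start=S0 accept=S2 S0-a->S1 S0-b->S0 S1-a->S2 S1-b->S1 S2-a->S0 S2-b->S2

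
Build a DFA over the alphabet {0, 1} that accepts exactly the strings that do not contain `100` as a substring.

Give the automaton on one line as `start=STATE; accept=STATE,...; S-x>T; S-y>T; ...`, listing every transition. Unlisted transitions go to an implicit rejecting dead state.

This is the complement of 'contains `100`'. Use the same substring-matching states — q0 through q3 holding how much of `100` has just been matched — but flip the accepting set: everything except the trap q3 accepts.
With 4 states:
        0   1  
>* q0   q0  q1 
 * q1   q2  q1 
 * q2   q3  q1 
   q3   q3  q3 
(> = start, * = accepting)

start=q0; accept=q0,q1,q2; q0-0>q0; q0-1>q1; q1-0>q2; q1-1>q1; q2-0>q3; q2-1>q1; q3-0>q3; q3-1>q3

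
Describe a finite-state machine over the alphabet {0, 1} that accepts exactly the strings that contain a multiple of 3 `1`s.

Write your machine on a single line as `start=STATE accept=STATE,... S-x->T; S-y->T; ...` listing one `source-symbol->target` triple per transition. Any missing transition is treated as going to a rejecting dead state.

start=A; accept=A; A-0->A; A-1->B; B-0->B; B-1->C; C-0->C; C-1->A

The only thing that matters is how many `1`s have appeared, reduced mod 3. Use one state per residue: A for 0, …, C for 2. Reading `1` moves to the next residue; anything else stays put. A is accepting.
3 states suffice.
       0  1 
>* A   A  B 
   B   B  C 
   C   C  A 
(> = start, * = accepting)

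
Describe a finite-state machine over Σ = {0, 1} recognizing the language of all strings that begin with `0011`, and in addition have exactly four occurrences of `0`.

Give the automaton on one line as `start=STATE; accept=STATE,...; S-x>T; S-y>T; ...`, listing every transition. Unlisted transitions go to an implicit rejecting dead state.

Run two small machines in parallel and take their product. One (6 states) tracks whether the input so far still matches the prefix `0011`; the other (6 states) tracks the count of `0`s, saturating at 5. Each combined state is a pair, one component from each; accept when both components accept.
14 states suffice.
          0    1  
>  s0     s1   s2 
   s1     s3   s4 
   s2     s4   s2 
   s3     s5   s6 
   s4     s7   s4 
   s5     s8   s5 
   s6     s5   s9 
   s7     s5   s7 
   s8    s10   s8 
   s9    s11   s9 
   s10   s10  s10 
   s11   s12  s11 
 * s12   s13  s12 
   s13   s13  s13 
(> = start, * = accepting)

start=s0; accept=s12; s0-0>s1; s0-1>s2; s1-0>s3; s1-1>s4; s2-0>s4; s2-1>s2; s3-0>s5; s3-1>s6; s4-0>s7; s4-1>s4; s5-0>s8; s5-1>s5; s6-0>s5; s6-1>s9; s7-0>s5; s7-1>s7; s8-0>s10; s8-1>s8; s9-0>s11; s9-1>s9; s10-0>s10; s10-1>s10; s11-0>s12; s11-1>s11; s12-0>s13; s12-1>s12; s13-0>s13; s13-1>s13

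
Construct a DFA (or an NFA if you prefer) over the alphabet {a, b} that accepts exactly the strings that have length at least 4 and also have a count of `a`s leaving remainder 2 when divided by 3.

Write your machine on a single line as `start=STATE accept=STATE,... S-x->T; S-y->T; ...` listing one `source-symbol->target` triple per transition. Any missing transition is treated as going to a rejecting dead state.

start=s0; accept=s8; s0-a->s1; s0-b->s2; s1-a->s3; s1-b->s4; s2-a->s4; s2-b->s5; s3-a->s5; s3-b->s6; s4-a->s6; s4-b->s7; s5-a->s7; s5-b->s5; s6-a->s5; s6-b->s8; s7-a->s8; s7-b->s7; s8-a->s5; s8-b->s8

Build one automaton per condition and run them in lockstep. One (6 states) tracks the input length, saturating at 5; the other (3 states) tracks the count of `a`s modulo 3. Each combined state is a pair, one component from each; accept when both components accept. Minimizing collapses redundant product states.
A 9-state machine:
        a   b  
>  s0   s1  s2 
   s1   s3  s4 
   s2   s4  s5 
   s3   s5  s6 
   s4   s6  s7 
   s5   s7  s5 
   s6   s5  s8 
   s7   s8  s7 
 * s8   s5  s8 
(> = start, * = accepting)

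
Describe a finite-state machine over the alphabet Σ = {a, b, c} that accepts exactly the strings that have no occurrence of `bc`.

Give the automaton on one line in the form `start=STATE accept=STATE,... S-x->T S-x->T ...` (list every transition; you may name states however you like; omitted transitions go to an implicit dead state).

start=S0 accept=S0,S1 S0-a->S0 S0-b->S1 S0-c->S0 S1-a->S0 S1-b->S1 S1-c->S2 S2-a->S2 S2-b->S2 S2-c->S2

This is the complement of 'contains `bc`'. Use the same substring-matching states — S0 through S2 holding how much of `bc` has just been matched — but flip the accepting set: everything except the trap S2 accepts.
        a   b   c  
>* S0   S0  S1  S0 
 * S1   S0  S1  S2 
   S2   S2  S2  S2 
(> = start, * = accepting)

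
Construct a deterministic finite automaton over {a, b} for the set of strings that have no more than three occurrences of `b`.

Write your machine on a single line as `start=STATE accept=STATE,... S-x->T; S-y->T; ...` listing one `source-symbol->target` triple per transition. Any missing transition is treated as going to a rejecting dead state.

start=s0; accept=s0,s1,s2,s3; s0-a->s0; s0-b->s1; s1-a->s1; s1-b->s2; s2-a->s2; s2-b->s3; s3-a->s3; s3-b->s4; s4-a->s4; s4-b->s4

Count `b`s, saturating at 4: states s0 through s3 mean 0 through 3 `b`s seen; s4 means more than 3. Each `b` increments (capped at s4); other symbols loop. Accept from {s0, s1, s2, s3}.
With 5 states:
        a   b  
>* s0   s0  s1 
 * s1   s1  s2 
 * s2   s2  s3 
 * s3   s3  s4 
   s4   s4  s4 
(> = start, * = accepting)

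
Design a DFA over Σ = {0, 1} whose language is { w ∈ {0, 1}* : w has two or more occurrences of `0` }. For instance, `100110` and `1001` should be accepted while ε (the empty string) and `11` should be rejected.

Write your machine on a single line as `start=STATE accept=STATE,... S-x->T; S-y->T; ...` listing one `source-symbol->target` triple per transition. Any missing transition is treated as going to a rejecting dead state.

start=S0; accept=S2,S3; S0-0->S1; S0-1->S0; S1-0->S2; S1-1->S1; S2-0->S3; S2-1->S2; S3-0->S3; S3-1->S3

Count `0`s, saturating at 3: states S0 through S2 mean 0 through 2 `0`s seen; S3 means more than 2. Each `0` increments (capped at S3); other symbols loop. Accept from {S2, S3}.
A 4-state machine:
        0   1  
>  S0   S1  S0 
   S1   S2  S1 
 * S2   S3  S2 
 * S3   S3  S3 
(> = start, * = accepting)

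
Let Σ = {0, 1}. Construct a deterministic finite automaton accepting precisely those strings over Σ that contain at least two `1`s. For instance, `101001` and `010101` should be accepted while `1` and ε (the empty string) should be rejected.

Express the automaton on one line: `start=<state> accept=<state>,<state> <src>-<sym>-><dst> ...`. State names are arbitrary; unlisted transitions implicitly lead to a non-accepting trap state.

start=s0 accept=s2,s3 s0-0->s0 s0-1->s1 s1-0->s1 s1-1->s2 s2-0->s2 s2-1->s3 s3-0->s3 s3-1->s3

Count `1`s, saturating at 3: states s0 through s2 mean 0 through 2 `1`s seen; s3 means more than 2. Each `1` increments (capped at s3); other symbols loop. Accept from {s2, s3}.
With 4 states:
        0   1  
>  s0   s0  s1 
   s1   s1  s2 
 * s2   s2  s3 
 * s3   s3  s3 
(> = start, * = accepting)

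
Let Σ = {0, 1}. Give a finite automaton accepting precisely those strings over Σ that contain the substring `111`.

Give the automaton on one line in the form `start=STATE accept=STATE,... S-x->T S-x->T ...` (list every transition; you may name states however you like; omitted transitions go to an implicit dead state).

Track how much of `111` has been matched so far: state q0 is no progress, q3 is the absorbing accept state reached once `111` has occurred. Intermediate states record partial matches; on a mismatch, fall back to the longest reusable overlap.
With 4 states:
        0   1  
>  q0   q0  q1 
   q1   q0  q2 
   q2   q0  q3 
 * q3   q3  q3 
(> = start, * = accepting)

start=q0 accept=q3 q0-0->q0 q0-1->q1 q1-0->q0 q1-1->q2 q2-0->q0 q2-1->q3 q3-0->q3 q3-1->q3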